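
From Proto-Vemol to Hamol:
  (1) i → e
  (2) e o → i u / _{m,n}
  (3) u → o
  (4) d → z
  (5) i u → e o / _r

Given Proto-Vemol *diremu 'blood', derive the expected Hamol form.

Hamol: *diremu
  diremu → deremu   [vowel merger]
  deremu → derimu   [pre-nasal raising]
  derimu → derimo   [vowel merger]
  derimo → zerimo   [unconditioned shift]
  zerimo (rule 5 does not apply)
  giving Hamol zerimo.

zerimo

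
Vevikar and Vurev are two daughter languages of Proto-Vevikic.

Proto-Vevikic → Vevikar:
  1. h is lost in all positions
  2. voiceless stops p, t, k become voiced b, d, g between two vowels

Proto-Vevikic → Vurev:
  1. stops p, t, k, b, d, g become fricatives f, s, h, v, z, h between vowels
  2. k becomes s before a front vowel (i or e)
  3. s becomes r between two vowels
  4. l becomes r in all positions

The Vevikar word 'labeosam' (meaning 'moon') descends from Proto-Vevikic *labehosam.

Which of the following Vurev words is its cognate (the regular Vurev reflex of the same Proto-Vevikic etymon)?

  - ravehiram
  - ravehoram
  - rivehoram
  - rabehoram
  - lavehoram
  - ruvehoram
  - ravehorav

ravehoram

Vurev: start from *labehosam.
  rule 1 (intervocalic lenition): labehosam → lavehosam
  rule 2: no change — lavehosam
  rule 3 (rhotacism): lavehosam → lavehoram
  rule 4 (unconditioned shift): lavehoram → ravehoram
  ⇒ Vurev ravehoram
Only 'ravehoram' matches the regular Vurev development of *labehosam.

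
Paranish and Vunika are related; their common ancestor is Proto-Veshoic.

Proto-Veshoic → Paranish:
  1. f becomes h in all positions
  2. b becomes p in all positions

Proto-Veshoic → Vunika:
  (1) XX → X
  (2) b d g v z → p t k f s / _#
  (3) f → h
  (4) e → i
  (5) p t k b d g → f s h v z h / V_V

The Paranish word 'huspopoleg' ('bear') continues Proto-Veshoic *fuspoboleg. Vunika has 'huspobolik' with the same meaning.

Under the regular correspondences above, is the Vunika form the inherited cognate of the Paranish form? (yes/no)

Derive the expected Vunika reflex of *fuspoboleg:
Vunika: start from *fuspoboleg.
  rule 1: no change — fuspoboleg
  rule 2 (final devoicing): fuspoboleg → fuspobolek
  rule 3 (unconditioned shift): fuspobolek → huspobolek
  rule 4 (vowel merger): huspobolek → huspobolik
  rule 5 (intervocalic lenition): huspobolik → huspovolik
  ⇒ Vunika huspovolik
The regular Vunika reflex would be 'huspovolik', but the attested form is 'huspobolik'. The correspondence is irregular, so they are not cognates (the Vunika form has a different source).

no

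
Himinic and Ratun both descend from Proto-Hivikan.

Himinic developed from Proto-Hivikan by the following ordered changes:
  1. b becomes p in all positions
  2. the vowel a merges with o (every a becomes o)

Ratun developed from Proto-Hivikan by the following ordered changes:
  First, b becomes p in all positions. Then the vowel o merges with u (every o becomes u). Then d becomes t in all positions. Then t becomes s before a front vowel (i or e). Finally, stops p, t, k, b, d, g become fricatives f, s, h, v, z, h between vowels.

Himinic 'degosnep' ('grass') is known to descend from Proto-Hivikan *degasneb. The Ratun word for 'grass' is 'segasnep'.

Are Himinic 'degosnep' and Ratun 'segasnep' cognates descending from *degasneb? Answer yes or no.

Derive the expected Ratun reflex of *degasneb:
Ratun: *degasneb > degasnep > tegasnep > segasnep > sehasnep  (by unconditioned shift, unconditioned shift, palatalisation, intervocalic lenition)
The regular Ratun reflex would be 'sehasnep', but the attested form is 'segasnep'. The correspondence is irregular, so they are not cognates (the Ratun form has a different source).

no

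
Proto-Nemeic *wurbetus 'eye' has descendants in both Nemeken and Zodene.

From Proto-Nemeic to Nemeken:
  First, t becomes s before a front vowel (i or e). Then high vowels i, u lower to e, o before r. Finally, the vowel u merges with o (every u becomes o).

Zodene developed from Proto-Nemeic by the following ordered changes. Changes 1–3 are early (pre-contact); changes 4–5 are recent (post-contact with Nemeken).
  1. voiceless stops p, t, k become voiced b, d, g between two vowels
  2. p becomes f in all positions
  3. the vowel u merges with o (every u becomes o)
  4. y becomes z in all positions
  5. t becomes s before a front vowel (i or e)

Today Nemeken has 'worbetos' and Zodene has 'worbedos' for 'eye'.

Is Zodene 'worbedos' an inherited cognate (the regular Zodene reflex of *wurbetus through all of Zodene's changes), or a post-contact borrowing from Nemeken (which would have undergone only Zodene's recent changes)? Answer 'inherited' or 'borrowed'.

inherited

If inherited, *wurbetus would pass through all of Zodene's changes:
Zodene: *wurbetus > wurbedus > worbedos  (by intervocalic voicing, vowel merger)
If borrowed from Nemeken 'worbetos' after the early changes, it would undergo only the recent ones:
  rule 4 (unconditioned shift): no change (worbetos)
  rule 5 (palatalisation): no change (worbetos)
  ⇒ as a loan: worbetos
Zodene 'worbedos' matches the inherited outcome exactly, so it is an inherited cognate, not a loan.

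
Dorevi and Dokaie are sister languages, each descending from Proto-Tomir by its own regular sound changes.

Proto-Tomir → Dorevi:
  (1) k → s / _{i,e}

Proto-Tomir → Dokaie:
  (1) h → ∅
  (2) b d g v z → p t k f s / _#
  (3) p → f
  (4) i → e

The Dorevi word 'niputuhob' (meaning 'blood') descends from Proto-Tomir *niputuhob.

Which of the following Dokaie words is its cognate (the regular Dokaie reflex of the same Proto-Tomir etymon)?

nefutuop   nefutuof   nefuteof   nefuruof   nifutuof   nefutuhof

nefutuof

Dokaie: *niputuhob > niputuob > niputuop > nifutuof > nefutuof  (by h-loss, final devoicing, unconditioned shift, vowel merger)
The other candidates each miss or misapply at least one Dokaie change.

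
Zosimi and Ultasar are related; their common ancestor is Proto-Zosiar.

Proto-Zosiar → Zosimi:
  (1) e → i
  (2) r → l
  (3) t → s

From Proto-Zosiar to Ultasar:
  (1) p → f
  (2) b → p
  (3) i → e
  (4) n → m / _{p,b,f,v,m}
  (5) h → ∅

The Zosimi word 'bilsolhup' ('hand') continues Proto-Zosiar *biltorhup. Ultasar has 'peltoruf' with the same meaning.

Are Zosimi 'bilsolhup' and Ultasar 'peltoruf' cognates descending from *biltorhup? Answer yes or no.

Derive the expected Ultasar reflex of *biltorhup:
Ultasar: *biltorhup > biltorhuf > piltorhuf > peltorhuf > peltoruf  (by unconditioned shift, unconditioned shift, vowel merger, h-loss)
Ultasar 'peltoruf' matches the regular reflex exactly, so the pair is cognate.

yes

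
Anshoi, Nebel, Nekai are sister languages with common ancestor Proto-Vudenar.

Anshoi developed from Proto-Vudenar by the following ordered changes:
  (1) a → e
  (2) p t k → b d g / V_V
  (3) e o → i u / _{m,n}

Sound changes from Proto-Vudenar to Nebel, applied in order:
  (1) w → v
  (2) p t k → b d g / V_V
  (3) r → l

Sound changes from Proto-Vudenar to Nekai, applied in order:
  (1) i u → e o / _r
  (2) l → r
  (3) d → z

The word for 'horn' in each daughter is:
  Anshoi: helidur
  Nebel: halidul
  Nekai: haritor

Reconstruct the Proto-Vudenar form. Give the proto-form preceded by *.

Position 5: Anshoi has d, Nebel has d, Nekai has t. Nekai preserves t here (none of its changes turn any other segment into t), so the proto-segment is *t.
Position 2: Anshoi has e, Nebel has a, Nekai has a. Nebel preserves a here (none of its changes turn any other segment into a), so the proto-segment is *a.
This points to *halitur. Verify forward in each daughter:
Anshoi: *halitur > helitur > helidur  (by vowel merger, intervocalic voicing)
Nebel: *halitur > halidur > halidul  (by intervocalic voicing, unconditioned shift)
Nekai: *halitur
  halitur → halitor   [pre-rhotic lowering]
  halitor → haritor   [unconditioned shift]
  haritor (rule 3 does not apply)
  giving Nekai haritor.
No other proto-form is consistent with every reflex, so the reconstruction is *halitur.

*halitur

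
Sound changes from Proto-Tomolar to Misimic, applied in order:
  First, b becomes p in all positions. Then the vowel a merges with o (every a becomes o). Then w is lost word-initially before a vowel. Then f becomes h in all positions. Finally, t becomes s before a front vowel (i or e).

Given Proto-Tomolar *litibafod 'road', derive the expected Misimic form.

lisipohod

Misimic: *litibafod
  litibafod → litipafod   [unconditioned shift]
  litipafod → litipofod   [vowel merger]
  litipofod (rule 3 does not apply)
  litipofod → litipohod   [unconditioned shift]
  litipohod → lisipohod   [palatalisation]
  giving Misimic lisipohod.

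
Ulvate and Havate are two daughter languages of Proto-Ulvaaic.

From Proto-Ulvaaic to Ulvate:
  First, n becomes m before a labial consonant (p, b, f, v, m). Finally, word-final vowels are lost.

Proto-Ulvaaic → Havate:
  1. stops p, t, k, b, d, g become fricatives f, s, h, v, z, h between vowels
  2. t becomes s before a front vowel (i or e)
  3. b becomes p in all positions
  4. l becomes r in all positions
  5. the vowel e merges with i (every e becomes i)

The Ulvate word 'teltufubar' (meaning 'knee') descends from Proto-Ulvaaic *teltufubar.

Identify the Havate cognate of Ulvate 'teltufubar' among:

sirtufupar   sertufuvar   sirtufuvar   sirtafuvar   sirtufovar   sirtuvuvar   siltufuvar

sirtufuvar

Havate: start from *teltufubar.
  rule 1 (intervocalic lenition): teltufubar → teltufuvar
  rule 2 (palatalisation): teltufuvar → seltufuvar
  rule 3: no change — seltufuvar
  rule 4 (unconditioned shift): seltufuvar → sertufuvar
  rule 5 (vowel merger): sertufuvar → sirtufuvar
  ⇒ Havate sirtufuvar
The other candidates each miss or misapply at least one Havate change.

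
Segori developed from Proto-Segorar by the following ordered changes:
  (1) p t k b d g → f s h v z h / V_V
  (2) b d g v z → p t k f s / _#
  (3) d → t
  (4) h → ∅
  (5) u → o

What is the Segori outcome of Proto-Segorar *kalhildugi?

kaliltoi

Segori: *kalhildugi
  kalhildugi → kalhilduhi   [intervocalic lenition]
  kalhilduhi (rule 2 does not apply)
  kalhilduhi → kalhiltuhi   [unconditioned shift]
  kalhiltuhi → kaliltui   [h-loss]
  kaliltui → kaliltoi   [vowel merger]
  giving Segori kaliltoi.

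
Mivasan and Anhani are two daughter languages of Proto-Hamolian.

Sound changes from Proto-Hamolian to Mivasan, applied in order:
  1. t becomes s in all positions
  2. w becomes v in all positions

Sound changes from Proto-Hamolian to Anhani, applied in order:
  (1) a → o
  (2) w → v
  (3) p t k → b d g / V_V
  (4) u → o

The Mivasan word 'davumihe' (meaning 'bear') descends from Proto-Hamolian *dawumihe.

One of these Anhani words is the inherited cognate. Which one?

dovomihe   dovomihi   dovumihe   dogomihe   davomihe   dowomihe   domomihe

Anhani: *dawumihe > dowumihe > dovumihe > dovomihe  (by vowel merger, unconditioned shift, vowel merger)
Among the options, 'dovomihe' alone shows every Anhani change applied in order.

dovomihe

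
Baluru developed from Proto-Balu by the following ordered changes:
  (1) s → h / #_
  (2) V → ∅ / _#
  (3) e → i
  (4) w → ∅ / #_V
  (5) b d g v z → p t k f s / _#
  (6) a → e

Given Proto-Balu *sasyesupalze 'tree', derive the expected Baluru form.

hesyisupels

Baluru: *sasyesupalze
  sasyesupalze → hasyesupalze   [debuccalisation]
  hasyesupalze → hasyesupalz   [apocope]
  hasyesupalz → hasyisupalz   [vowel merger]
  hasyisupalz (rule 4 does not apply)
  hasyisupalz → hasyisupals   [final devoicing]
  hasyisupals → hesyisupels   [vowel merger]
  giving Baluru hesyisupels.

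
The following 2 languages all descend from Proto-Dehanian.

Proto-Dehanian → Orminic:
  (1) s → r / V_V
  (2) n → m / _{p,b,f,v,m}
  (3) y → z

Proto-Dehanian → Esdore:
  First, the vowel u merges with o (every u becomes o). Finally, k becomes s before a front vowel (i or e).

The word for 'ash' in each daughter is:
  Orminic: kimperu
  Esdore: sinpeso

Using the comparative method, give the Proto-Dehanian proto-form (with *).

*kinpesu

Position 6: Orminic has r, Esdore has s. Taking the neighbouring segments as reconstructed: Orminic r could go back to *s or *r; Esdore s can only go back to *s — the one source consistent with every daughter is *s.
Position 3: Orminic has m, Esdore has n. Esdore preserves n here (none of its changes turn any other segment into n), so the proto-segment is *n.
Position 1: Orminic has k, Esdore has s. Orminic preserves k here (none of its changes turn any other segment into k), so the proto-segment is *k.
Verify the candidate proto-form against each daughter:
Orminic: *kinpesu
  kinpesu → kinperu   [rhotacism]
  kinperu → kimperu   [nasal place assimilation]
  kimperu (rule 3 does not apply)
  giving Orminic kimperu.
Esdore: *kinpesu
  kinpesu → kinpeso   [vowel merger]
  kinpeso → sinpeso   [palatalisation]
  giving Esdore sinpeso.
Only *kinpesu yields all of Orminic kimperu, Esdore sinpeso.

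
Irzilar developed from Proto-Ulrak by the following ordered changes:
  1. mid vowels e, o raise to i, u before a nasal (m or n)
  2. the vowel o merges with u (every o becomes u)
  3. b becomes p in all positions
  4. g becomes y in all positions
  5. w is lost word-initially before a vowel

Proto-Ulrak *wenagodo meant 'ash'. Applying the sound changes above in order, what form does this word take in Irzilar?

Irzilar: *wenagodo
  wenagodo → winagodo   [pre-nasal raising]
  winagodo → winagudu   [vowel merger]
  winagudu (rule 3 does not apply)
  winagudu → winayudu   [unconditioned shift]
  winayudu → inayudu   [glide loss]
  giving Irzilar inayudu.

inayudu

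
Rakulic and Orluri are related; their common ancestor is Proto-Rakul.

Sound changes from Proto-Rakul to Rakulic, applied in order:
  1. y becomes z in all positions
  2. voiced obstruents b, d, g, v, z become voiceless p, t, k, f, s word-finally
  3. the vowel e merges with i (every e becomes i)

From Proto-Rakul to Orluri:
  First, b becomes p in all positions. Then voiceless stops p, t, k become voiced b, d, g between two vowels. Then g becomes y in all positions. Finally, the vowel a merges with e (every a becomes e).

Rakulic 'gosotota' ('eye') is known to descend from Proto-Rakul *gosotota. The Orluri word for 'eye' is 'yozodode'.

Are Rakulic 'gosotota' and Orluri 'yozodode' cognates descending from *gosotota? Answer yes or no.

Derive the expected Orluri reflex of *gosotota:
Orluri: start from *gosotota.
  rule 1: no change — gosotota
  rule 2 (intervocalic voicing): gosotota → gosododa
  rule 3 (unconditioned shift): gosododa → yosododa
  rule 4 (vowel merger): yosododa → yosodode
  ⇒ Orluri yosodode
The regular Orluri reflex would be 'yosodode', but the attested form is 'yozodode'. The correspondence is irregular, so they are not cognates (the Orluri form has a different source).

no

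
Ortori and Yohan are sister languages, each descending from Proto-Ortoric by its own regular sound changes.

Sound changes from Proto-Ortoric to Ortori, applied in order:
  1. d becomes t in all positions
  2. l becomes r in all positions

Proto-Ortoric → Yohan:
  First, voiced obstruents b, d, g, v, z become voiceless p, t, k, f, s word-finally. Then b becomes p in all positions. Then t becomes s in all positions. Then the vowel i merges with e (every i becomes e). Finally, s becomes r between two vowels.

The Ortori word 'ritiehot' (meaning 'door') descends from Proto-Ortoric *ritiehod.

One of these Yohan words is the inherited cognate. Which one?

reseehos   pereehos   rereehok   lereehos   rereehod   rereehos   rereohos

Yohan: start from *ritiehod.
  rule 1 (final devoicing): ritiehod → ritiehot
  rule 2: no change — ritiehot
  rule 3 (unconditioned shift): ritiehot → risiehos
  rule 4 (vowel merger): risiehos → reseehos
  rule 5 (rhotacism): reseehos → rereehos
  ⇒ Yohan rereehos

rereehos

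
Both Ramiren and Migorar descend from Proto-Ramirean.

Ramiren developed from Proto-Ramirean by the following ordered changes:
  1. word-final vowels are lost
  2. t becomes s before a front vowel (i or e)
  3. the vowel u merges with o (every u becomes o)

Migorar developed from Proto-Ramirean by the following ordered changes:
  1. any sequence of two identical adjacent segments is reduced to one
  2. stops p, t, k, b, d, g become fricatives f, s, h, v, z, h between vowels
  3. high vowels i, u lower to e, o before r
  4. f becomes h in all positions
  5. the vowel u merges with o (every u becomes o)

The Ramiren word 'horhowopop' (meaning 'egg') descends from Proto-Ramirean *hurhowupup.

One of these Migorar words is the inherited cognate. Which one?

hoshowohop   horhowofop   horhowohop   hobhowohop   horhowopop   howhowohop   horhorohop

Migorar: start from *hurhowupup.
  rule 1: no change — hurhowupup
  rule 2 (intervocalic lenition): hurhowupup → hurhowufup
  rule 3 (pre-rhotic lowering): hurhowufup → horhowufup
  rule 4 (unconditioned shift): horhowufup → horhowuhup
  rule 5 (vowel merger): horhowuhup → horhowohop
  ⇒ Migorar horhowohop
Among the options, 'horhowohop' alone shows every Migorar change applied in order.

horhowohop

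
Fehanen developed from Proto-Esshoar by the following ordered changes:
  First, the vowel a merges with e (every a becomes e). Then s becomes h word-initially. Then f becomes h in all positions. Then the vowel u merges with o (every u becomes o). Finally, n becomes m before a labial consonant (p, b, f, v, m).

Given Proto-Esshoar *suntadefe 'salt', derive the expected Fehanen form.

Fehanen: *suntadefe
  suntadefe → suntedefe   [vowel merger]
  suntedefe → huntedefe   [debuccalisation]
  huntedefe → huntedehe   [unconditioned shift]
  huntedehe → hontedehe   [vowel merger]
  hontedehe (rule 5 does not apply)
  giving Fehanen hontedehe.

hontedehe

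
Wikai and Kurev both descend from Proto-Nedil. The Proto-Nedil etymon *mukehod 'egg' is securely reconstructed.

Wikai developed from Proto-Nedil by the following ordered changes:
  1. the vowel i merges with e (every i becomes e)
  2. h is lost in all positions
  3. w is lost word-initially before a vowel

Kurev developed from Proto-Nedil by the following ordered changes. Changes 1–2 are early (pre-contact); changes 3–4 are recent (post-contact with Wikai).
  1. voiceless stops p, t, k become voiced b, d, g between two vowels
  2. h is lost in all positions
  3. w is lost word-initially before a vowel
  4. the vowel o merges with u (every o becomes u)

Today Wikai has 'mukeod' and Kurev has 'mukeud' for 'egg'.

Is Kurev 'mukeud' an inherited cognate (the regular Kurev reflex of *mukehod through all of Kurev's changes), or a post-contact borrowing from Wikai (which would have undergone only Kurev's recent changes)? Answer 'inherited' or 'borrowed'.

borrowed

If inherited, *mukehod would pass through all of Kurev's changes:
Kurev: start from *mukehod.
  rule 1 (intervocalic voicing): mukehod → mugehod
  rule 2 (h-loss): mugehod → mugeod
  rule 3: no change — mugeod
  rule 4 (vowel merger): mugeod → mugeud
  ⇒ Kurev mugeud
If borrowed from Wikai 'mukeod' after the early changes, it would undergo only the recent ones:
  rule 3 (glide loss): no change (mukeod)
  rule 4 (vowel merger): mukeod → mukeud
  ⇒ as a loan: mukeud
Kurev 'mukeud' matches the loan outcome 'mukeud', not the inherited 'mugeud' — it skipped the early Kurev changes, so it was borrowed from Wikai.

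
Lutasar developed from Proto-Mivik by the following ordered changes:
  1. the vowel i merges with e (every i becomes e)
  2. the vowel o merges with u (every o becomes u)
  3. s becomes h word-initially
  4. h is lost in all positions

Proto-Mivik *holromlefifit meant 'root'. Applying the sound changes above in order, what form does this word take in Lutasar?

ulrumlefefet

Lutasar: *holromlefifit
  holromlefifit → holromlefefet   [vowel merger]
  holromlefefet → hulrumlefefet   [vowel merger]
  hulrumlefefet (rule 3 does not apply)
  hulrumlefefet → ulrumlefefet   [h-loss]
  giving Lutasar ulrumlefefet.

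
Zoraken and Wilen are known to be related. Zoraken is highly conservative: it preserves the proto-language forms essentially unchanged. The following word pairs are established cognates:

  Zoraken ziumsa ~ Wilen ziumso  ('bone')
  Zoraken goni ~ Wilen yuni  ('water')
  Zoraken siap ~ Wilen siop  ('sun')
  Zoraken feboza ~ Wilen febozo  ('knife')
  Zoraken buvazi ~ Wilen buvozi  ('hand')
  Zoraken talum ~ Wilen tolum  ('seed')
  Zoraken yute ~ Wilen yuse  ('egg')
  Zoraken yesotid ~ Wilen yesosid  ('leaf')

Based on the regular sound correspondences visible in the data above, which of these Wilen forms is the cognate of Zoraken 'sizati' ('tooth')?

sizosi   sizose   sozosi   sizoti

buvazi ~ buvozi, talum ~ tolum — Zoraken a corresponds to Wilen o after a consonant, before a consonant other than r, m, n, p, b, f, v.
yesotid ~ yesosid — Zoraken t corresponds to Wilen s between vowels (before a front vowel).
Applying these to Zoraken 'sizati':
  sizati → sizoti   (a→o after a consonant, before a consonant other than r, m, n, p, b, f, v)
  sizoti → sizosi   (t→s between vowels (before a front vowel))
So the Wilen cognate is 'sizosi'.

sizosi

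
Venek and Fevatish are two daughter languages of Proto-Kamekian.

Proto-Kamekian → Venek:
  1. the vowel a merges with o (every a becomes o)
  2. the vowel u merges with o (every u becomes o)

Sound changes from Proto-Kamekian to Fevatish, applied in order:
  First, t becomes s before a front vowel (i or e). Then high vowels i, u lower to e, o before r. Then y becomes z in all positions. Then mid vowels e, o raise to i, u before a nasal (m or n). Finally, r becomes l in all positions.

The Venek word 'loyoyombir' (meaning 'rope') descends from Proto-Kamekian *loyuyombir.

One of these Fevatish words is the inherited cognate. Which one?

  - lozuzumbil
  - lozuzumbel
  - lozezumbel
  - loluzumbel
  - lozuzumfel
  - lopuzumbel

Fevatish: *loyuyombir
  loyuyombir (rule 1 does not apply)
  loyuyombir → loyuyomber   [pre-rhotic lowering]
  loyuyomber → lozuzomber   [unconditioned shift]
  lozuzomber → lozuzumber   [pre-nasal raising]
  lozuzumber → lozuzumbel   [unconditioned shift]
  giving Fevatish lozuzumbel.
Only 'lozuzumbel' matches the regular Fevatish development of *loyuyombir.

lozuzumbel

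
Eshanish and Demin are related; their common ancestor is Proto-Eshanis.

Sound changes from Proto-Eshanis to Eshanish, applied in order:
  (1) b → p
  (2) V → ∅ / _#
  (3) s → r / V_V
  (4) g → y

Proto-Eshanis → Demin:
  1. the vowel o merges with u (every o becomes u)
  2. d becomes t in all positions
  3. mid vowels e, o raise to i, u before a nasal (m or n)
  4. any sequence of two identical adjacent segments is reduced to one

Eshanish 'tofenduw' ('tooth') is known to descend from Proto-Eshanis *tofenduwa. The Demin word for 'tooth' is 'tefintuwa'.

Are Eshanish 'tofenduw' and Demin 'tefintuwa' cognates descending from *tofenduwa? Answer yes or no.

Derive the expected Demin reflex of *tofenduwa:
Demin: *tofenduwa > tufenduwa > tufentuwa > tufintuwa  (by vowel merger, unconditioned shift, pre-nasal raising)
The regular Demin reflex would be 'tufintuwa', but the attested form is 'tefintuwa'. The correspondence is irregular, so they are not cognates (the Demin form has a different source).

no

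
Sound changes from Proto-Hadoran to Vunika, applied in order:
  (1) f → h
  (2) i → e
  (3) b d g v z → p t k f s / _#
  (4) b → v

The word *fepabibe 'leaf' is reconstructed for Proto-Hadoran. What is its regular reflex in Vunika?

Vunika: start from *fepabibe.
  rule 1 (unconditioned shift): fepabibe → hepabibe
  rule 2 (vowel merger): hepabibe → hepabebe
  rule 3: no change — hepabebe
  rule 4 (unconditioned shift): hepabebe → hepaveve
  ⇒ Vunika hepaveve

hepaveve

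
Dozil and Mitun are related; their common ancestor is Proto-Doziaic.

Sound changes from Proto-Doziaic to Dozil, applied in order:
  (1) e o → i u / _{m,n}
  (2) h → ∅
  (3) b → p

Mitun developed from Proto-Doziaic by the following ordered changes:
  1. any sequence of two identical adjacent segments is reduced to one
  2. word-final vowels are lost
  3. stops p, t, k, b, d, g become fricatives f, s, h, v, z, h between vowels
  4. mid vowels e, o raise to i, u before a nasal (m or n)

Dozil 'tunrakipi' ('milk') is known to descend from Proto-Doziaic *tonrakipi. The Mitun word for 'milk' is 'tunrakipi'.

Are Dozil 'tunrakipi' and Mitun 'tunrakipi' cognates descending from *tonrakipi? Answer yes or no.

no

Derive the expected Mitun reflex of *tonrakipi:
Mitun: *tonrakipi
  tonrakipi (rule 1 does not apply)
  tonrakipi → tonrakip   [apocope]
  tonrakip → tonrahip   [intervocalic lenition]
  tonrahip → tunrahip   [pre-nasal raising]
  giving Mitun tunrahip.
The regular Mitun reflex would be 'tunrahip', but the attested form is 'tunrakipi'. The correspondence is irregular, so they are not cognates (the Mitun form has a different source).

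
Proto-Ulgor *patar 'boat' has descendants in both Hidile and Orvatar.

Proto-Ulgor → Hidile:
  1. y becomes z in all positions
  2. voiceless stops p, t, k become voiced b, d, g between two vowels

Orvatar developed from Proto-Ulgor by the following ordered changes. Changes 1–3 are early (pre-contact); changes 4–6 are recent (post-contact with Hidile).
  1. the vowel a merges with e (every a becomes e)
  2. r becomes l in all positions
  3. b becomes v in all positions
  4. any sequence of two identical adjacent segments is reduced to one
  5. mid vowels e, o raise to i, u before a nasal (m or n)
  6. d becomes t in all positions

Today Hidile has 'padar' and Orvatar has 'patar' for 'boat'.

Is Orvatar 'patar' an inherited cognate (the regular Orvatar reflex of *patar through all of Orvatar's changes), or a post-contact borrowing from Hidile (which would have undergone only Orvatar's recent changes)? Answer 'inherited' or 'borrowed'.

borrowed

If inherited, *patar would pass through all of Orvatar's changes:
Orvatar: start from *patar.
  rule 1 (vowel merger): patar → peter
  rule 2 (unconditioned shift): peter → petel
  rule 3: no change — petel
  rule 4: no change — petel
  rule 5: no change — petel
  rule 6: no change — petel
  ⇒ Orvatar petel
If borrowed from Hidile 'padar' after the early changes, it would undergo only the recent ones:
  rule 4 (degemination): no change (padar)
  rule 5 (pre-nasal raising): no change (padar)
  rule 6 (unconditioned shift): padar → patar
  ⇒ as a loan: patar
Orvatar 'patar' matches the loan outcome 'patar', not the inherited 'petel' — it skipped the early Orvatar changes, so it was borrowed from Hidile.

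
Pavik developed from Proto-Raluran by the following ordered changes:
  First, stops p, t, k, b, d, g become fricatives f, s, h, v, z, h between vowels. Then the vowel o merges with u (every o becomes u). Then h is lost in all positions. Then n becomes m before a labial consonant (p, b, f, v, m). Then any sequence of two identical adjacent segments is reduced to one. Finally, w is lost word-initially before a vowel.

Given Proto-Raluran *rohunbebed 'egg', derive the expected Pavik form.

rumbeved

Pavik: *rohunbebed > rohunbeved > ruhunbeved > ruunbeved > ruumbeved > rumbeved  (by intervocalic lenition, vowel merger, h-loss, nasal place assimilation, degemination)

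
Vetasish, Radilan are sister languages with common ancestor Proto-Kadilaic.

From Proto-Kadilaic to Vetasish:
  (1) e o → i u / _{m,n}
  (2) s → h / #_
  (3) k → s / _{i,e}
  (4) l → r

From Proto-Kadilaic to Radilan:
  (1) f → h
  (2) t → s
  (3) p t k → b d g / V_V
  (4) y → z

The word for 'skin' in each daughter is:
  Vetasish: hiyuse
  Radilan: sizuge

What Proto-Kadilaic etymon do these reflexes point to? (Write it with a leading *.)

Position 5: Vetasish has s, Radilan has g. Taking the neighbouring segments as reconstructed: Vetasish s could go back to *k or *s; Radilan g could go back to *k or *g — the one source consistent with every daughter is *k.
Position 1: Vetasish has h, Radilan has s. Taking the neighbouring segments as reconstructed: Vetasish h could go back to *s or *h; Radilan s could go back to *t or *s — the one source consistent with every daughter is *s.
Continuing position by position gives *siyuke; check it forward:
Vetasish: *siyuke > hiyuke > hiyuse  (by debuccalisation, palatalisation)
Radilan: *siyuke
  siyuke (rule 1 does not apply)
  siyuke (rule 2 does not apply)
  siyuke → siyuge   [intervocalic voicing]
  siyuge → sizuge   [unconditioned shift]
  giving Radilan sizuge.
No other proto-form is consistent with every reflex, so the reconstruction is *siyuke.

*siyuke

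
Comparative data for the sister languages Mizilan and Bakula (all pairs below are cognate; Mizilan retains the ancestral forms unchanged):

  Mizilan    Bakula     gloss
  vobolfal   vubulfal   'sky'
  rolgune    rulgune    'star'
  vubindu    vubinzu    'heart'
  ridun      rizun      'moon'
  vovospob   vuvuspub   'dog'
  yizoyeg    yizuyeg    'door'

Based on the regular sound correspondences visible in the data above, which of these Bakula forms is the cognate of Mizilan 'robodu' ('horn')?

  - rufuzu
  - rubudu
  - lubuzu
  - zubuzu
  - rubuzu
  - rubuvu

vobolfal ~ vubulfal, vovospob ~ vuvuspub — Mizilan o corresponds to Bakula u after a consonant, before a labial obstruent.
vobolfal ~ vubulfal, rolgune ~ rulgune — Mizilan o corresponds to Bakula u after a consonant, before a consonant other than r, m, n, p, b, f, v.
ridun ~ rizun — Mizilan d corresponds to Bakula z between vowels (before a back vowel).
Applying these to Mizilan 'robodu':
  robodu → rubodu   (o→u after a consonant, before a labial obstruent)
  rubodu → rubudu   (o→u after a consonant, before a consonant other than r, m, n, p, b, f, v)
  rubudu → rubuzu   (d→z between vowels (before a back vowel))
So the Bakula cognate is 'rubuzu'.

rubuzu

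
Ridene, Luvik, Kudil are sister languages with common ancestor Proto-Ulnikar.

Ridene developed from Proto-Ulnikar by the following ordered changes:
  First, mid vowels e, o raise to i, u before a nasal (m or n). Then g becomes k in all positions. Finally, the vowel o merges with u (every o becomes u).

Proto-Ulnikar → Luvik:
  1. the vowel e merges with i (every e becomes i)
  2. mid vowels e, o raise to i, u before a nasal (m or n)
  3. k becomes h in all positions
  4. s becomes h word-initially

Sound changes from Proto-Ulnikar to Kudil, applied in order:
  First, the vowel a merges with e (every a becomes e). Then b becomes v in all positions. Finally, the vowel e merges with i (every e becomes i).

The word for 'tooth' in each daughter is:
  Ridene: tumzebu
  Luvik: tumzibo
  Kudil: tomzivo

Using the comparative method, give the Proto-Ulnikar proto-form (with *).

Position 6: Ridene has b, Luvik has b, Kudil has v. Ridene preserves b here (none of its changes turn any other segment into b), so the proto-segment is *b.
Position 7: Ridene has u, Luvik has o, Kudil has o. Luvik preserves o here (none of its changes turn any other segment into o), so the proto-segment is *o.
Verify the candidate proto-form against each daughter:
Ridene: *tomzebo > tumzebo > tumzebu  (by pre-nasal raising, vowel merger)
Luvik: *tomzebo > tomzibo > tumzibo  (by vowel merger, pre-nasal raising)
Kudil: start from *tomzebo.
  rule 1: no change — tomzebo
  rule 2 (unconditioned shift): tomzebo → tomzevo
  rule 3 (vowel merger): tomzevo → tomzivo
  ⇒ Kudil tomzivo
No other proto-form is consistent with every reflex, so the reconstruction is *tomzebo.

*tomzebo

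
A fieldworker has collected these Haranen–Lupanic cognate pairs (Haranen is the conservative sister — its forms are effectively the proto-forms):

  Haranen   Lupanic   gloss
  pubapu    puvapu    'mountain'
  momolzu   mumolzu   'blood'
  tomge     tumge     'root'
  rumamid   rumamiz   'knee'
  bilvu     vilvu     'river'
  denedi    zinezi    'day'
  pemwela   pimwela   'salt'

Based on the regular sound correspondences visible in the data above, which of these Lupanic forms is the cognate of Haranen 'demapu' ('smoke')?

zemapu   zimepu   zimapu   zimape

zimapu

denedi ~ zinezi — Haranen d corresponds to Lupanic z word-initially before a front vowel.
pemwela ~ pimwela — Haranen e corresponds to Lupanic i after a consonant, before a nasal.
Applying these to Haranen 'demapu':
  demapu → zemapu   (d→z word-initially before a front vowel)
  zemapu → zimapu   (e→i after a consonant, before a nasal)
So the Lupanic cognate is 'zimapu'.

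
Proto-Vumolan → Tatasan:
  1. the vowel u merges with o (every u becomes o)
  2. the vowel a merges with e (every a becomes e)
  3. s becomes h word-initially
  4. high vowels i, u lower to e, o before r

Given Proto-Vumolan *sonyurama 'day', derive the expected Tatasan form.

Tatasan: *sonyurama
  sonyurama → sonyorama   [vowel merger]
  sonyorama → sonyoreme   [vowel merger]
  sonyoreme → honyoreme   [debuccalisation]
  honyoreme (rule 4 does not apply)
  giving Tatasan honyoreme.

honyoreme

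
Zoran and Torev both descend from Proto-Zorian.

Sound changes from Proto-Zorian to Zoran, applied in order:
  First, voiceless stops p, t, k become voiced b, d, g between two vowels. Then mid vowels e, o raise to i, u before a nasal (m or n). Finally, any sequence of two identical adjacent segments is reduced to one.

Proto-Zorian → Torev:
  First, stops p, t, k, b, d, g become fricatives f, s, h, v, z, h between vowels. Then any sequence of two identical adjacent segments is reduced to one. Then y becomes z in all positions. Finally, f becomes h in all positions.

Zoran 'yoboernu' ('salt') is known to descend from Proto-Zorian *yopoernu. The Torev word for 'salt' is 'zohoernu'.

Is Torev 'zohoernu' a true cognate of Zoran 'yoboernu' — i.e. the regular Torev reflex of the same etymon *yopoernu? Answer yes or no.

Derive the expected Torev reflex of *yopoernu:
Torev: start from *yopoernu.
  rule 1 (intervocalic lenition): yopoernu → yofoernu
  rule 2: no change — yofoernu
  rule 3 (unconditioned shift): yofoernu → zofoernu
  rule 4 (unconditioned shift): zofoernu → zohoernu
  ⇒ Torev zohoernu
Torev 'zohoernu' matches the regular reflex exactly, so the pair is cognate.

yes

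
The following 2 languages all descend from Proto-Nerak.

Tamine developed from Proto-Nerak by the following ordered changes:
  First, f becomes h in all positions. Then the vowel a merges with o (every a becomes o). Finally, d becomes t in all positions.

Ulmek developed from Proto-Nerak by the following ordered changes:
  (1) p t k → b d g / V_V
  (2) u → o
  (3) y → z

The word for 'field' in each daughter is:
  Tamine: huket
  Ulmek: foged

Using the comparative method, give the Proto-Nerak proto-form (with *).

*fuked

Position 2: Tamine has u, Ulmek has o. Tamine preserves u here (none of its changes turn any other segment into u), so the proto-segment is *u.
Position 1: Tamine has h, Ulmek has f. Ulmek preserves f here (none of its changes turn any other segment into f), so the proto-segment is *f.
Verify the candidate proto-form against each daughter:
Tamine: *fuked > huked > huket  (by unconditioned shift, unconditioned shift)
Ulmek: *fuked
  fuked → fuged   [intervocalic voicing]
  fuged → foged   [vowel merger]
  foged (rule 3 does not apply)
  giving Ulmek foged.
Only *fuked yields all of Tamine huket, Ulmek foged.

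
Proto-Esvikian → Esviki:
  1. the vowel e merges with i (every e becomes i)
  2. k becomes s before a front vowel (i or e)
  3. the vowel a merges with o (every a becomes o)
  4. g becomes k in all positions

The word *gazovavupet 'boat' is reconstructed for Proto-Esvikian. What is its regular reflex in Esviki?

Esviki: start from *gazovavupet.
  rule 1 (vowel merger): gazovavupet → gazovavupit
  rule 2: no change — gazovavupit
  rule 3 (vowel merger): gazovavupit → gozovovupit
  rule 4 (unconditioned shift): gozovovupit → kozovovupit
  ⇒ Esviki kozovovupit

kozovovupit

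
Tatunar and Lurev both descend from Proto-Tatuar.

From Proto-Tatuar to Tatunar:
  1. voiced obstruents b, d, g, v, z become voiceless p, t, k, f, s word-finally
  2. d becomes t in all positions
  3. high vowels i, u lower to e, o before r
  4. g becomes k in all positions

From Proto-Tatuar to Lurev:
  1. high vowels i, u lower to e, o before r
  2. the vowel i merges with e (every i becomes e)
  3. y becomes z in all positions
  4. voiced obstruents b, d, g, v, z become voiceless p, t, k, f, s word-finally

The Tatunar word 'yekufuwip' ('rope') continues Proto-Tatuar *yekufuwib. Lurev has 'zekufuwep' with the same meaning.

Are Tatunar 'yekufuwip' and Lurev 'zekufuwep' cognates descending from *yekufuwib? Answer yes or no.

yes

Derive the expected Lurev reflex of *yekufuwib:
Lurev: *yekufuwib > yekufuweb > zekufuweb > zekufuwep  (by vowel merger, unconditioned shift, final devoicing)
Lurev 'zekufuwep' matches the regular reflex exactly, so the pair is cognate.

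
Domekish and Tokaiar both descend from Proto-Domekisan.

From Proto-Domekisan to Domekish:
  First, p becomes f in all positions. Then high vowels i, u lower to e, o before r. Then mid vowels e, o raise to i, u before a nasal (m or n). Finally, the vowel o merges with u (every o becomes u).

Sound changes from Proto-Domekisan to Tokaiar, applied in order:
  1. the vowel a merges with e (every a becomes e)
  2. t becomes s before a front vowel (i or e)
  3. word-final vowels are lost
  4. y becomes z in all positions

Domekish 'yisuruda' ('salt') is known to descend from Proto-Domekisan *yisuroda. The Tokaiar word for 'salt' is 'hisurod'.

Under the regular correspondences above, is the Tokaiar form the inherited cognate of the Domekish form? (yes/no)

no

Derive the expected Tokaiar reflex of *yisuroda:
Tokaiar: start from *yisuroda.
  rule 1 (vowel merger): yisuroda → yisurode
  rule 2: no change — yisurode
  rule 3 (apocope): yisurode → yisurod
  rule 4 (unconditioned shift): yisurod → zisurod
  ⇒ Tokaiar zisurod
The regular Tokaiar reflex would be 'zisurod', but the attested form is 'hisurod'. The correspondence is irregular, so they are not cognates (the Tokaiar form has a different source).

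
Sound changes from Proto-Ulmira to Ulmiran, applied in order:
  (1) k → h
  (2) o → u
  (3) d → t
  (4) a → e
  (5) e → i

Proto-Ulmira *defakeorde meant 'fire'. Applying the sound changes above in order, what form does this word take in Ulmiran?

Ulmiran: *defakeorde > defaheorde > defaheurde > tefaheurte > tefeheurte > tifihiurti  (by unconditioned shift, vowel merger, unconditioned shift, vowel merger, vowel merger)

tifihiurti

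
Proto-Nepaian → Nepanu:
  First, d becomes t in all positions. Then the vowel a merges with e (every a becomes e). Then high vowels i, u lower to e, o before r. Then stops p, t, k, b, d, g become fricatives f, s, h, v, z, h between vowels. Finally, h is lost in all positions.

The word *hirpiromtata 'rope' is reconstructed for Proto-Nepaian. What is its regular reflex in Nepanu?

Nepanu: *hirpiromtata > hirpiromtete > herperomtete > herperomtese > erperomtese  (by vowel merger, pre-rhotic lowering, intervocalic lenition, h-loss)

erperomtese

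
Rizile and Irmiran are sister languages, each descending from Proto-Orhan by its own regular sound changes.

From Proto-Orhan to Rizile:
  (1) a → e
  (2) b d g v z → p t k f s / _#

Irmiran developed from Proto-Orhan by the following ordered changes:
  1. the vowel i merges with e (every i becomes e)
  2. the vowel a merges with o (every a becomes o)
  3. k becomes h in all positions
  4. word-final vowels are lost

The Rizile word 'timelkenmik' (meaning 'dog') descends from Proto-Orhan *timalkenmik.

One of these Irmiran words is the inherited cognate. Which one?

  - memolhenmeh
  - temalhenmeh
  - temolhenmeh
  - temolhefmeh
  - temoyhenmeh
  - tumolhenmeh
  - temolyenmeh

temolhenmeh

Irmiran: *timalkenmik
  timalkenmik → temalkenmek   [vowel merger]
  temalkenmek → temolkenmek   [vowel merger]
  temolkenmek → temolhenmeh   [unconditioned shift]
  temolhenmeh (rule 4 does not apply)
  giving Irmiran temolhenmeh.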